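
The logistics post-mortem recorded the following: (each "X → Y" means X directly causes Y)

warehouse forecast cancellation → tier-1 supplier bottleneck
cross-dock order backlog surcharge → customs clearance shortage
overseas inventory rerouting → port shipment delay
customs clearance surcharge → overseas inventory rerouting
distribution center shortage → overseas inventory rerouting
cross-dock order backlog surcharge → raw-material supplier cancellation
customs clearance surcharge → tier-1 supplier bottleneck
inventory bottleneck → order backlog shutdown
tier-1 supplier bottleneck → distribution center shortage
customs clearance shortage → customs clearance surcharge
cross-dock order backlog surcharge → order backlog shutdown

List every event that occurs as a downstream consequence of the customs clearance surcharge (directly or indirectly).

the distribution center shortage, the overseas inventory rerouting, the port shipment delay, the tier-1 supplier bottleneck

Direct effects: the tier-1 supplier bottleneck, the overseas inventory rerouting.
2 steps out: the distribution center shortage, the port shipment delay.
Not reachable from it: the cross-dock order backlog surcharge, the raw-material supplier cancellation, the customs clearance shortage, the inventory bottleneck, the order backlog shutdown, the warehouse forecast cancellation.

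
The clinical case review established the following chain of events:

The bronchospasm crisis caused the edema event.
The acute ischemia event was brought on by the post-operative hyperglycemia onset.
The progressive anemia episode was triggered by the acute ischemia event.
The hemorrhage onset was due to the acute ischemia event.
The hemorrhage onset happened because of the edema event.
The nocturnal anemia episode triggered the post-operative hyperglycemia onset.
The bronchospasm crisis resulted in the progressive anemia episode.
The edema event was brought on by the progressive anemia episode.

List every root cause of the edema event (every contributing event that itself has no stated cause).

the bronchospasm crisis, the nocturnal anemia episode

Tracing upstream from the edema event: the edema event ← the progressive anemia episode ← the acute ischemia event ← the post-operative hyperglycemia onset ← the nocturnal anemia episode.
A separate upstream branch: the edema event ← the bronchospasm crisis.
Each of those chain origins has no stated cause.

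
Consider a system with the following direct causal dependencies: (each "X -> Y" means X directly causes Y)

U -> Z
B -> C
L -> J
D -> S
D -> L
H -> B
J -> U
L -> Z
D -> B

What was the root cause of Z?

D

Tracing upstream from Z: Z ← L ← D.
D has no stated cause, so it is the root.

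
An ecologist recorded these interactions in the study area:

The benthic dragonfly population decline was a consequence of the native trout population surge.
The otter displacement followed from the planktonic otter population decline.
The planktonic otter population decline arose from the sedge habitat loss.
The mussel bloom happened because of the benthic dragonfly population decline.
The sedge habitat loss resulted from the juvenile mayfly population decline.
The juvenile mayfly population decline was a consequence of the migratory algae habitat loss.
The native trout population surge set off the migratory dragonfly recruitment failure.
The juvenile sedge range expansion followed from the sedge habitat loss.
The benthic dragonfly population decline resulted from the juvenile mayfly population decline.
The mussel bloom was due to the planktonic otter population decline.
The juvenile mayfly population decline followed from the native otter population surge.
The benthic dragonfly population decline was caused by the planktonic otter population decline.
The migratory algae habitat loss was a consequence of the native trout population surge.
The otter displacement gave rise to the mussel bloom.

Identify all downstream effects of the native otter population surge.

Direct effects: the juvenile mayfly population decline.
2 steps out: the sedge habitat loss, the benthic dragonfly population decline.
3 steps out: the juvenile sedge range expansion, the planktonic otter population decline, the mussel bloom.
4 steps out: the otter displacement.
Not reachable from it: the native trout population surge, the migratory dragonfly recruitment failure, the migratory algae habitat loss.

the benthic dragonfly population decline, the juvenile mayfly population decline, the juvenile sedge range expansion, the mussel bloom, the otter displacement, the planktonic otter population decline, the sedge habitat loss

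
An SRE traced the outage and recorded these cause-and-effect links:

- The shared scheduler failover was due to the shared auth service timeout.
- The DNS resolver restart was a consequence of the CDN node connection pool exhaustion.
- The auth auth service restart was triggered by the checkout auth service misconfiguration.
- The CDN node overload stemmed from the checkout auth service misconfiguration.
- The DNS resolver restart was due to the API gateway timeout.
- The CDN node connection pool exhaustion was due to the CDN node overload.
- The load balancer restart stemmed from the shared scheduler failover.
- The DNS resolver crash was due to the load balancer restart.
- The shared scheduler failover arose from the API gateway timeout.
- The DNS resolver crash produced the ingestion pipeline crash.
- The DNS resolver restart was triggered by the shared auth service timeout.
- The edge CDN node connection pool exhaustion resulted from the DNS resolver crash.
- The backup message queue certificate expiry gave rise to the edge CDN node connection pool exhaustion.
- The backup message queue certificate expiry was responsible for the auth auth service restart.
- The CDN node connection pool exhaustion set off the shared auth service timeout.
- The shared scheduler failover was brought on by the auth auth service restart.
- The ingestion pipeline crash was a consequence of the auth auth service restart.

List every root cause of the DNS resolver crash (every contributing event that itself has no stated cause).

the API gateway timeout, the backup message queue certificate expiry, the checkout auth service misconfiguration

Tracing upstream from the DNS resolver crash: the DNS resolver crash ← the load balancer restart ← the shared scheduler failover ← the auth auth service restart ← the checkout auth service misconfiguration.
A separate upstream branch: the DNS resolver crash ← the load balancer restart ← the shared scheduler failover ← the auth auth service restart ← the backup message queue certificate expiry.
A separate upstream branch: the DNS resolver crash ← the load balancer restart ← the shared scheduler failover ← the API gateway timeout.
Each of those chain origins has no stated cause.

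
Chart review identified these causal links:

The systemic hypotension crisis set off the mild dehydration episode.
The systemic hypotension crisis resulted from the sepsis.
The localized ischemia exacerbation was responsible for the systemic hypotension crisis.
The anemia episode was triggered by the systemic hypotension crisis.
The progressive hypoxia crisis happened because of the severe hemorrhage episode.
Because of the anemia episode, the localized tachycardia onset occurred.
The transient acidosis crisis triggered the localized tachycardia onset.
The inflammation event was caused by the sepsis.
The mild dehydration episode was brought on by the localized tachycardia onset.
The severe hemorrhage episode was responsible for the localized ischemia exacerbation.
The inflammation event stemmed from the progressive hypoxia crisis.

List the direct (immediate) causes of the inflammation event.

the progressive hypoxia crisis, the sepsis

Upstream contributors include the severe hemorrhage episode, but only the progressive hypoxia crisis, the sepsis feed directly into the inflammation event.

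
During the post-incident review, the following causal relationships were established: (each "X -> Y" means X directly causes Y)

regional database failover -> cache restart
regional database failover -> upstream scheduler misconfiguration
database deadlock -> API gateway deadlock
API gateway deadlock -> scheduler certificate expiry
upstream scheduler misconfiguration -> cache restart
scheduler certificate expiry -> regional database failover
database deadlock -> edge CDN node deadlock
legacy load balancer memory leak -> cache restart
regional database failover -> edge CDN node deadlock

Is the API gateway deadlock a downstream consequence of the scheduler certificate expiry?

No

The scheduler certificate expiry leads to the regional database failover, the upstream scheduler misconfiguration, the cache restart, the edge CDN node deadlock; the API gateway deadlock is not among them.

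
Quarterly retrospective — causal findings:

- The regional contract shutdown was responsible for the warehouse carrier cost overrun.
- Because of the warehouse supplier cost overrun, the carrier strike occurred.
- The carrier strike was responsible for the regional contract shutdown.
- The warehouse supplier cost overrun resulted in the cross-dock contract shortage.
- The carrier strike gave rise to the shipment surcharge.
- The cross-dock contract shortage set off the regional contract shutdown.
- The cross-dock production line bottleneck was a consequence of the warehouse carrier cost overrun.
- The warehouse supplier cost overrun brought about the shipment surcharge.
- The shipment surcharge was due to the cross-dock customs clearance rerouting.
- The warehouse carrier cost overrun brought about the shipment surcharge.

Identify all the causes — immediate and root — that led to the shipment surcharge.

the carrier strike, the cross-dock contract shortage, the cross-dock customs clearance rerouting, the regional contract shutdown, the warehouse carrier cost overrun, the warehouse supplier cost overrun

Immediate causes of the shipment surcharge: the warehouse supplier cost overrun, the carrier strike, the warehouse carrier cost overrun, the cross-dock customs clearance rerouting.
Further upstream: the cross-dock contract shortage, the regional contract shutdown.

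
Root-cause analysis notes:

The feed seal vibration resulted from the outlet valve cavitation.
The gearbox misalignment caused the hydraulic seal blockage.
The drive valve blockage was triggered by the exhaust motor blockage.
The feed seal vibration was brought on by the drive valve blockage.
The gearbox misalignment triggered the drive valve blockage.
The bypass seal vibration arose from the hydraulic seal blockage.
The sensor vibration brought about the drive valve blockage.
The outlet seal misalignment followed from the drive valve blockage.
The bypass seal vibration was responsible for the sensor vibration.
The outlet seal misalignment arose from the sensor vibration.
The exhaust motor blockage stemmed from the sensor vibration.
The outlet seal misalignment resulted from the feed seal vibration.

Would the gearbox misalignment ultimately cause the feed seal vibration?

Yes

There is a causal chain: the gearbox misalignment → the drive valve blockage → the feed seal vibration.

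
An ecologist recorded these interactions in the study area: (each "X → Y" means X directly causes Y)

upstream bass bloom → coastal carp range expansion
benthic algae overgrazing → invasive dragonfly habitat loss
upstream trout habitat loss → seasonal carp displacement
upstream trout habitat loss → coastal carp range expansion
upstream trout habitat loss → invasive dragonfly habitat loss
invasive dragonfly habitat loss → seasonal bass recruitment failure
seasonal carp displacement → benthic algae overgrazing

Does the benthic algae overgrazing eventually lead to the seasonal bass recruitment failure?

Yes

There is a causal chain: the benthic algae overgrazing → the invasive dragonfly habitat loss → the seasonal bass recruitment failure.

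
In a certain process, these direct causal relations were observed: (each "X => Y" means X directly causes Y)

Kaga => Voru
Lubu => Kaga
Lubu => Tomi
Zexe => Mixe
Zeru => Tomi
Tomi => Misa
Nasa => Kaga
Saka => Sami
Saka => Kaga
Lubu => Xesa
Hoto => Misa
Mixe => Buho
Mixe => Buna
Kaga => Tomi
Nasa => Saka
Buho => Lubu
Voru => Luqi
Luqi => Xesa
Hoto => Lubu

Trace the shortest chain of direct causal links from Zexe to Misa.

Zexe → Mixe → Buho → Lubu → Tomi → Misa

Zexe → Mixe
Mixe → Buho
Buho → Lubu
Lubu → Tomi
Tomi → Misa
Length: 5 steps.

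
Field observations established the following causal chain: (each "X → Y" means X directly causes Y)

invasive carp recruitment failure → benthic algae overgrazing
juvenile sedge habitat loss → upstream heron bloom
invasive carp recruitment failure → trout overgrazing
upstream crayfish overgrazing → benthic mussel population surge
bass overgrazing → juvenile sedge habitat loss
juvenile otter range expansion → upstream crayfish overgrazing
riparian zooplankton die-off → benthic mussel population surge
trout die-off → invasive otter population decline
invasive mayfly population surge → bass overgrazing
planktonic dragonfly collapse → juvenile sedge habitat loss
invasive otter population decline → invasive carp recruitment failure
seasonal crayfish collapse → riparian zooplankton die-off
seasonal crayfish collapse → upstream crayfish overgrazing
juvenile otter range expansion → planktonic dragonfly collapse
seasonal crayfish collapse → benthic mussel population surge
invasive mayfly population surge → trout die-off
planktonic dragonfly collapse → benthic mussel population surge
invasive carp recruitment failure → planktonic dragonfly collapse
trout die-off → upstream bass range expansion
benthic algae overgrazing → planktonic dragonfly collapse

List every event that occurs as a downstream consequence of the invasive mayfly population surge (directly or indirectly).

the bass overgrazing, the benthic algae overgrazing, the benthic mussel population surge, the invasive carp recruitment failure, the invasive otter population decline, the juvenile sedge habitat loss, the planktonic dragonfly collapse, the trout die-off, the trout overgrazing, the upstream bass range expansion, the upstream heron bloom

Direct effects: the trout die-off, the bass overgrazing.
2 steps out: the invasive otter population decline, the upstream bass range expansion, the juvenile sedge habitat loss.
3 steps out: the invasive carp recruitment failure, the upstream heron bloom.
4 steps out: the benthic algae overgrazing, the planktonic dragonfly collapse, the trout overgrazing.
5 steps out: the benthic mussel population surge.
Not reachable from it: the juvenile otter range expansion, the seasonal crayfish collapse, the riparian zooplankton die-off, the upstream crayfish overgrazing.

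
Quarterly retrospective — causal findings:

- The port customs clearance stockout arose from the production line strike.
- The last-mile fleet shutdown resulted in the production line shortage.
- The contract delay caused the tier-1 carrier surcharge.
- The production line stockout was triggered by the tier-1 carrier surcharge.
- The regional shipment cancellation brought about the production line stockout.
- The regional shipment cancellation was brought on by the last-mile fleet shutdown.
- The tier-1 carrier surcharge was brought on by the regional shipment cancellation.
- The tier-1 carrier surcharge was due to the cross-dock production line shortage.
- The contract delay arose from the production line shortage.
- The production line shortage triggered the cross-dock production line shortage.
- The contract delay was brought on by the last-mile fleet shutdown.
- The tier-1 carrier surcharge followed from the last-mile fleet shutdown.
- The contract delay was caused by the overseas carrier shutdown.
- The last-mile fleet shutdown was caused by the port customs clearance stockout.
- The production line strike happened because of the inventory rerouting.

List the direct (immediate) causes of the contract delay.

Upstream contributors include the inventory rerouting, the production line strike, the port customs clearance stockout, but only the last-mile fleet shutdown, the overseas carrier shutdown, the production line shortage feed directly into the contract delay.

the last-mile fleet shutdown, the overseas carrier shutdown, the production line shortage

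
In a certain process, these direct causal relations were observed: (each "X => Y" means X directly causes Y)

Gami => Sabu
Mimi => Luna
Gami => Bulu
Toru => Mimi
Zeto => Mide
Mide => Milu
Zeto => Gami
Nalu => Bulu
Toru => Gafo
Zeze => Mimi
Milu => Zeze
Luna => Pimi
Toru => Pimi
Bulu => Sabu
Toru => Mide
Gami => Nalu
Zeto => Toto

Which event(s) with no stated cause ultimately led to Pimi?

Toru, Zeto

Tracing upstream from Pimi: Pimi ← Luna ← Mimi ← Zeze ← Milu ← Mide ← Zeto.
A separate upstream branch: Pimi ← Toru.
Each of those chain origins has no stated cause.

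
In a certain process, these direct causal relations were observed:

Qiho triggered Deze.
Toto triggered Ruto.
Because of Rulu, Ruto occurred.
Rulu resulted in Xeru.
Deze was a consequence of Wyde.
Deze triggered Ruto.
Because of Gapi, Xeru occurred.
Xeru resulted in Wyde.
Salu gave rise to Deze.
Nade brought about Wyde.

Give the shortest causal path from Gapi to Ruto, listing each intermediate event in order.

Gapi → Xeru
Xeru → Wyde
Wyde → Deze
Deze → Ruto
Length: 4 steps.

Gapi → Xeru → Wyde → Deze → Ruto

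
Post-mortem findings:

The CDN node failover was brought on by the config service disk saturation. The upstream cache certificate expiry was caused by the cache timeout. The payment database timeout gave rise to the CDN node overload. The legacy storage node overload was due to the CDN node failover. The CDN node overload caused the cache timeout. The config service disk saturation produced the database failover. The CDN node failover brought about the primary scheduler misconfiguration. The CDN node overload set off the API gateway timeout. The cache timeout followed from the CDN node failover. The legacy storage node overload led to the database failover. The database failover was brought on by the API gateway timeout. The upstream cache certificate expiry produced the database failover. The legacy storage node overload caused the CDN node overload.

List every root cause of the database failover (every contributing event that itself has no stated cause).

the config service disk saturation, the payment database timeout

Tracing upstream from the database failover: the database failover ← the config service disk saturation.
A separate upstream branch: the database failover ← the API gateway timeout ← the CDN node overload ← the payment database timeout.
Each of those chain origins has no stated cause.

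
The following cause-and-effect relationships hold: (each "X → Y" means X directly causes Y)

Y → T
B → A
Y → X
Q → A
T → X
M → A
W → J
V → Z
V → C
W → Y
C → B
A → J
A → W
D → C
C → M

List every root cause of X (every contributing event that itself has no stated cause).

D, Q, V

Tracing upstream from X: X ← Y ← W ← A ← M ← C ← V.
A separate upstream branch: X ← Y ← W ← A ← M ← C ← D.
A separate upstream branch: X ← Y ← W ← A ← Q.
Each of those chain origins has no stated cause.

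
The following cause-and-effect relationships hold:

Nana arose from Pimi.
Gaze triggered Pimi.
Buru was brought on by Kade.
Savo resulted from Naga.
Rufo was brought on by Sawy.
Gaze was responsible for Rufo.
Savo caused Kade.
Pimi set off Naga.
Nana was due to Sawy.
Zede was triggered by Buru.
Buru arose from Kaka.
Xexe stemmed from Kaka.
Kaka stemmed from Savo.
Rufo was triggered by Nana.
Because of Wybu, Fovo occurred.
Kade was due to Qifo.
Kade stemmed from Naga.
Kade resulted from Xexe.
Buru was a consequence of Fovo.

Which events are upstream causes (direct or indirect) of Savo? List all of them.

Immediate cause of Savo: Naga.
Further upstream: Gaze, Pimi.

Gaze, Naga, Pimi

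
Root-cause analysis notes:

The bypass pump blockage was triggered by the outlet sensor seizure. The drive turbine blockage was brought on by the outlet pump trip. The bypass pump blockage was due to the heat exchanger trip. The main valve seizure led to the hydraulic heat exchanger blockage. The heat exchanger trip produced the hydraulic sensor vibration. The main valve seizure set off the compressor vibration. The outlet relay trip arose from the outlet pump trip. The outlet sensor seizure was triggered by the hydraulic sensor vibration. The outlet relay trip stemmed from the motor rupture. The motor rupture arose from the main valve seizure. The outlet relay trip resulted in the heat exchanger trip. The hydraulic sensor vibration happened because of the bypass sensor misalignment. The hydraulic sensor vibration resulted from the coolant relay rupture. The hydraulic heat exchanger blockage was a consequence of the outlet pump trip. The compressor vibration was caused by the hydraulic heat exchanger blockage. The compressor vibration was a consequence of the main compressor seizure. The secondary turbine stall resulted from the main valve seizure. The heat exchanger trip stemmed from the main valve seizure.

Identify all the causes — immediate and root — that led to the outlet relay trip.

the main valve seizure, the motor rupture, the outlet pump trip

Immediate causes of the outlet relay trip: the outlet pump trip, the motor rupture.
Further upstream: the main valve seizure.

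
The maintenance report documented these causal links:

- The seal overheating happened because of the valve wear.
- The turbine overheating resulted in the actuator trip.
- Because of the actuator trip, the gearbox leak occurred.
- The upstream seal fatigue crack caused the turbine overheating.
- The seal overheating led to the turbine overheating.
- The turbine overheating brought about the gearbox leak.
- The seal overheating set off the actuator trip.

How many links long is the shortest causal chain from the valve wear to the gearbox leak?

Shortest chain: the valve wear → the seal overheating → the turbine overheating → the gearbox leak.

3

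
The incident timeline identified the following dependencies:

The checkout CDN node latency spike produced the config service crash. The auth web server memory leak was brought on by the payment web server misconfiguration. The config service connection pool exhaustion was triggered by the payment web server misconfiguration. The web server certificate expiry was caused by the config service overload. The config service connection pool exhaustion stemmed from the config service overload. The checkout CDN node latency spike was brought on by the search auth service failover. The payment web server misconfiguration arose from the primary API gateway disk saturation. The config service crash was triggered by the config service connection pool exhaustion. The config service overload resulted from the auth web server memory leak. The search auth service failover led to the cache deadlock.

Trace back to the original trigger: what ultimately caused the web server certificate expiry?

Tracing upstream from the web server certificate expiry: the web server certificate expiry ← the config service overload ← the auth web server memory leak ← the payment web server misconfiguration ← the primary API gateway disk saturation.
The primary API gateway disk saturation has no stated cause, so it is the root.

the primary API gateway disk saturation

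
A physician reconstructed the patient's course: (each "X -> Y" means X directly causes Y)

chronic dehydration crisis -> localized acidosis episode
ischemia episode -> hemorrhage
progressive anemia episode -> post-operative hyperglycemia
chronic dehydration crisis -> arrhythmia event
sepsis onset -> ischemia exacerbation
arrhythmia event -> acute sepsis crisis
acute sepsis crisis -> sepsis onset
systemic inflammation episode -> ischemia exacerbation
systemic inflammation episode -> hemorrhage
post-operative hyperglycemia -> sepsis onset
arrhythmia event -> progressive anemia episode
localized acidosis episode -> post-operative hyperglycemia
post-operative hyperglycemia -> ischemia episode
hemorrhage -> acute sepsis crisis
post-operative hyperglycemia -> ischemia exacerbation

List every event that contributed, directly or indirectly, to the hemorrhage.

the arrhythmia event, the chronic dehydration crisis, the ischemia episode, the localized acidosis episode, the post-operative hyperglycemia, the progressive anemia episode, the systemic inflammation episode

Immediate causes of the hemorrhage: the systemic inflammation episode, the ischemia episode.
Further upstream: the chronic dehydration crisis, the localized acidosis episode, the arrhythmia event, the progressive anemia episode, the post-operative hyperglycemia.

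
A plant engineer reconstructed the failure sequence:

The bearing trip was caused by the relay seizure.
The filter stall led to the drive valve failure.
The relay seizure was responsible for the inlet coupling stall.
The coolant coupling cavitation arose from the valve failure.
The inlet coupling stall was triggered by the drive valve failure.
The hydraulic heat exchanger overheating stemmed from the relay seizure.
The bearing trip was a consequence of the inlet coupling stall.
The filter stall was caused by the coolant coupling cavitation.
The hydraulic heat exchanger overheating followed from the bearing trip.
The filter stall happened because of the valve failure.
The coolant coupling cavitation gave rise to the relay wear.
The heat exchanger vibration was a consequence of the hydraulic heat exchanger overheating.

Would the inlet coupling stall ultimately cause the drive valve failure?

No

The inlet coupling stall leads to the bearing trip, the hydraulic heat exchanger overheating, the heat exchanger vibration; the drive valve failure is not among them.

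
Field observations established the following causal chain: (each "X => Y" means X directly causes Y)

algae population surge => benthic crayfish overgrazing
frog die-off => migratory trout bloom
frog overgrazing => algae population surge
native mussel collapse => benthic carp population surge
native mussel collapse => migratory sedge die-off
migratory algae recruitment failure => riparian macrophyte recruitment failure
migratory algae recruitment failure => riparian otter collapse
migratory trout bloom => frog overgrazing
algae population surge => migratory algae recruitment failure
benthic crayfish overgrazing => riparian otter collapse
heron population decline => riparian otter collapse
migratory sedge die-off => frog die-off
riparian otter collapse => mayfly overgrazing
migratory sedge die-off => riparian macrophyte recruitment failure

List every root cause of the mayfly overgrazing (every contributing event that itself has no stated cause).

Tracing upstream from the mayfly overgrazing: the mayfly overgrazing ← the riparian otter collapse ← the migratory algae recruitment failure ← the algae population surge ← the frog overgrazing ← the migratory trout bloom ← the frog die-off ← the migratory sedge die-off ← the native mussel collapse.
A separate upstream branch: the mayfly overgrazing ← the riparian otter collapse ← the heron population decline.
Each of those chain origins has no stated cause.

the heron population decline, the native mussel collapse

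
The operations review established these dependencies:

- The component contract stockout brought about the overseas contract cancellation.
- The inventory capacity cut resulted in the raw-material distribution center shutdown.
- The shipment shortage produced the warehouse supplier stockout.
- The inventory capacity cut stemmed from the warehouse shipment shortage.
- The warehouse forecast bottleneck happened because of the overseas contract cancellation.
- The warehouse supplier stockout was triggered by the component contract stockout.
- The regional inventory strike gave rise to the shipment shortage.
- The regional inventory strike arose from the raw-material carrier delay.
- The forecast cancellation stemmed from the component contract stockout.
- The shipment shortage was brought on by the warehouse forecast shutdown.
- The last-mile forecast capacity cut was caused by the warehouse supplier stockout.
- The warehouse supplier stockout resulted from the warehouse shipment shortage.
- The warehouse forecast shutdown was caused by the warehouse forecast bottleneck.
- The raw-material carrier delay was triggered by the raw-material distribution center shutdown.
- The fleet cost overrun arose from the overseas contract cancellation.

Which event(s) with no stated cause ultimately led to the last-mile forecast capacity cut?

the component contract stockout, the warehouse shipment shortage

Tracing upstream from the last-mile forecast capacity cut: the last-mile forecast capacity cut ← the warehouse supplier stockout ← the warehouse shipment shortage.
A separate upstream branch: the last-mile forecast capacity cut ← the warehouse supplier stockout ← the component contract stockout.
Each of those chain origins has no stated cause.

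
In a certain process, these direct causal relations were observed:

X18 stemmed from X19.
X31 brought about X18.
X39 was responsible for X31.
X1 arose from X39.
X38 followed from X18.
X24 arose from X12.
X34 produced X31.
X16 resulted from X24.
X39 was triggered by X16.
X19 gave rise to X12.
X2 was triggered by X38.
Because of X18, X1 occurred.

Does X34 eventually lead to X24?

No

X34 leads to X31, X18, X38, X2, X1; X24 is not among them.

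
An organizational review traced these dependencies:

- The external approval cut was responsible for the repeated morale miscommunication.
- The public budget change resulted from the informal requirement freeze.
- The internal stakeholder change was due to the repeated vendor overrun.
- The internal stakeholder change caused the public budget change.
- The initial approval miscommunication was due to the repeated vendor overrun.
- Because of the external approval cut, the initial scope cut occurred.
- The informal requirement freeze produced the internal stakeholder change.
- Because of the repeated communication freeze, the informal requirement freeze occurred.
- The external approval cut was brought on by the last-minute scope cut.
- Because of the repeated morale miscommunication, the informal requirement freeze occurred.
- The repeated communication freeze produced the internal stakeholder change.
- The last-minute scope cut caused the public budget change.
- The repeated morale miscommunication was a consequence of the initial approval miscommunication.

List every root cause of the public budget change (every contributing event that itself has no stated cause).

the last-minute scope cut, the repeated communication freeze, the repeated vendor overrun

Tracing upstream from the public budget change: the public budget change ← the internal stakeholder change ← the repeated vendor overrun.
A separate upstream branch: the public budget change ← the last-minute scope cut.
A separate upstream branch: the public budget change ← the informal requirement freeze ← the repeated communication freeze.
Each of those chain origins has no stated cause.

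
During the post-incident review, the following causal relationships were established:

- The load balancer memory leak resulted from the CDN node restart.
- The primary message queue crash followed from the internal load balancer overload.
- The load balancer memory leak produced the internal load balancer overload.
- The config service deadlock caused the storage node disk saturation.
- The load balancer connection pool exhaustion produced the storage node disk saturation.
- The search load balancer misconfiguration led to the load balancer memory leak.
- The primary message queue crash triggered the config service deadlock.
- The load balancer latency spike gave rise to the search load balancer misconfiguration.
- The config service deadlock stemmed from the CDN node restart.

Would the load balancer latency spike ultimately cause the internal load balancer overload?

There is a causal chain: the load balancer latency spike → the search load balancer misconfiguration → the load balancer memory leak → the internal load balancer overload.

Yes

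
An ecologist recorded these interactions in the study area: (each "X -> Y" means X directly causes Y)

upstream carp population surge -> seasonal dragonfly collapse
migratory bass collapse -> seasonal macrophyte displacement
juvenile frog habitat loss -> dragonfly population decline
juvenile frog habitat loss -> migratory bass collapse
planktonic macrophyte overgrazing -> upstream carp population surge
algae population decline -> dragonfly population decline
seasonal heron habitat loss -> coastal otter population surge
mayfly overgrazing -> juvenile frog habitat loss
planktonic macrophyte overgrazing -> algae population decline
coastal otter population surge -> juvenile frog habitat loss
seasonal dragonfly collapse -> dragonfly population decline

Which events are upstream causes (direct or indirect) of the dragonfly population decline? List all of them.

the algae population decline, the coastal otter population surge, the juvenile frog habitat loss, the mayfly overgrazing, the planktonic macrophyte overgrazing, the seasonal dragonfly collapse, the seasonal heron habitat loss, the upstream carp population surge

Immediate causes of the dragonfly population decline: the juvenile frog habitat loss, the algae population decline, the seasonal dragonfly collapse.
Further upstream: the planktonic macrophyte overgrazing, the seasonal heron habitat loss, the coastal otter population surge, the mayfly overgrazing, the upstream carp population surge.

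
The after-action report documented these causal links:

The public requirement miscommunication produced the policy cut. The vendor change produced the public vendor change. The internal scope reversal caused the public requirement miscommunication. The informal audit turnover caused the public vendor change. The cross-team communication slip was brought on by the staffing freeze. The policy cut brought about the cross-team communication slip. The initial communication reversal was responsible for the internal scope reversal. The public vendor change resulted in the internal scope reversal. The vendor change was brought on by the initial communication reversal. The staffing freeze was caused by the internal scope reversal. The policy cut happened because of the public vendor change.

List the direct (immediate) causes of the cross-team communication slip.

Upstream contributors include the initial communication reversal, the vendor change, the public vendor change, the internal scope reversal, the public requirement miscommunication, the informal audit turnover, but only the policy cut, the staffing freeze feed directly into the cross-team communication slip.

the policy cut, the staffing freeze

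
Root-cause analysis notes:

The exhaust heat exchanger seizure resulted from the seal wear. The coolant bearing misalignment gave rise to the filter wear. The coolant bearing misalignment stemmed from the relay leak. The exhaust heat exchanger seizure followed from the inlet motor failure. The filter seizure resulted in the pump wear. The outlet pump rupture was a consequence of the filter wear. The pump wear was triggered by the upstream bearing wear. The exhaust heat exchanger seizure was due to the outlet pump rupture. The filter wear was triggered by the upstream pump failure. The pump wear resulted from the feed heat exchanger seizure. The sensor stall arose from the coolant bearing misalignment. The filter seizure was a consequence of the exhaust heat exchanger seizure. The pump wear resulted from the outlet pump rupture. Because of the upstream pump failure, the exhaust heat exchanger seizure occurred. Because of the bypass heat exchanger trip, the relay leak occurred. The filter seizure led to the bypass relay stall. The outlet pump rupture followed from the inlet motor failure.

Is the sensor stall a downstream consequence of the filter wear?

The filter wear leads to the outlet pump rupture, the exhaust heat exchanger seizure, the filter seizure, the bypass relay stall, the pump wear; the sensor stall is not among them.

No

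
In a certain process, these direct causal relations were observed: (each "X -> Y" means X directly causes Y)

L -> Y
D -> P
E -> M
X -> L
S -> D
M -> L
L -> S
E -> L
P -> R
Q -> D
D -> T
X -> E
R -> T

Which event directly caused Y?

L

Upstream contributors include X, E, M, but only L feeds directly into Y.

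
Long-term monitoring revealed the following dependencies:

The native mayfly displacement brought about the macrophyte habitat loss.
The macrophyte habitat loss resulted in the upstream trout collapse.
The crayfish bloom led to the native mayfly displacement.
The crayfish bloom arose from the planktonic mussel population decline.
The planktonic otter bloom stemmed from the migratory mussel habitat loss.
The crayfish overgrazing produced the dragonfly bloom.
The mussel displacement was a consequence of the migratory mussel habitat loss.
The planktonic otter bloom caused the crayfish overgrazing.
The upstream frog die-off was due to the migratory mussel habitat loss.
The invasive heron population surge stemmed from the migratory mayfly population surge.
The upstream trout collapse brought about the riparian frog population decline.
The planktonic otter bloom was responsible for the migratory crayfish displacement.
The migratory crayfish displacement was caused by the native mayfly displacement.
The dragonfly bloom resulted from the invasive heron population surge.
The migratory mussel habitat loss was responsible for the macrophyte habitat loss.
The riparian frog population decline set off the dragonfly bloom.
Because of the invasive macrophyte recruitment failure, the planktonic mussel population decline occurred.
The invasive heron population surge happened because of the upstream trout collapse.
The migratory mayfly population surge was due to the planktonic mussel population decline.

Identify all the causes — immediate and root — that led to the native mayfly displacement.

Immediate cause of the native mayfly displacement: the crayfish bloom.
Further upstream: the invasive macrophyte recruitment failure, the planktonic mussel population decline.

the crayfish bloom, the invasive macrophyte recruitment failure, the planktonic mussel population decline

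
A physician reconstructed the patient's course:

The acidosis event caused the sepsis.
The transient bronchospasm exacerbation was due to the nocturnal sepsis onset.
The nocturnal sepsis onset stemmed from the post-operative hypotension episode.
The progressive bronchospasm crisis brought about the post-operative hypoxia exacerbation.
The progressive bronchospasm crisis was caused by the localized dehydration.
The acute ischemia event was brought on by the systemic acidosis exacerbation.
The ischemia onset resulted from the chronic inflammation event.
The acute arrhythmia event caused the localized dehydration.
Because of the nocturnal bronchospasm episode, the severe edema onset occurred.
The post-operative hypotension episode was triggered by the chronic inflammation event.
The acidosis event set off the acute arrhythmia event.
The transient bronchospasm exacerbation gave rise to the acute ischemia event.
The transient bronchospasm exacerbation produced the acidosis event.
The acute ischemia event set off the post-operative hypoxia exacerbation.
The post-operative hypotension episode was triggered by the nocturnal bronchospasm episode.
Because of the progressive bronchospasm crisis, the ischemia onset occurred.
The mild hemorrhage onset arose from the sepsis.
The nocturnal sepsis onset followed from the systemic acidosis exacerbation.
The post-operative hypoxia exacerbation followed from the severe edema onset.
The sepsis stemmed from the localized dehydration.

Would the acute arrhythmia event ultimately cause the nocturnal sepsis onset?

No

The acute arrhythmia event leads to the localized dehydration, the sepsis, the mild hemorrhage onset, the progressive bronchospasm crisis, the post-operative hypoxia exacerbation, the ischemia onset; the nocturnal sepsis onset is not among them.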